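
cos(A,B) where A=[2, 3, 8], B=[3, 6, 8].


A·B = 2·3 + 3·6 + 8·8 = 88
‖A‖ = √77 = 8.775, ‖B‖ = √109 = 10.4403
cos = 88/(√77·√109) = 88/√8393 = 0.9606

0.9606


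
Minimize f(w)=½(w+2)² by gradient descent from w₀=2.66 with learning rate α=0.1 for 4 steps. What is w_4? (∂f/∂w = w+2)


step 1: grad = 2.66+2 = 4.66; w = 2.66 - 0.1·(4.66) = 2.194
step 2: grad = 2.194+2 = 4.194; w = 2.194 - 0.1·(4.194) = 1.7746
step 3: grad = 1.7746+2 = 3.7746; w = 1.7746 - 0.1·(3.7746) = 1.39714
step 4: grad = 1.39714+2 = 3.39714; w = 1.39714 - 0.1·(3.39714) = 1.057426

1.057426


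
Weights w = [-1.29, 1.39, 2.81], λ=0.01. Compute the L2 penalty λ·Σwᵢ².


‖w‖₂² = (-1.29)² + (1.39)² + (2.81)²
     = 1.6641 + 1.9321 + 7.8961
     = 11.4923
λ·‖w‖₂² = 0.01·11.4923 = 0.114923

0.114923


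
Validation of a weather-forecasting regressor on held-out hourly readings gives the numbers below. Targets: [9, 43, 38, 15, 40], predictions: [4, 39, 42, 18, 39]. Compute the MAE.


Absolute errors: |9-4|=5, |43-39|=4, |38-42|=4, |15-18|=3, |40-39|=1
Sum = 17
MAE = 17/5 = 17/5

17/5


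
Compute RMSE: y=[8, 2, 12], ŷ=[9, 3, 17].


MSE = 27/3 = 9
RMSE = √(27/3) = 3.0

3.0


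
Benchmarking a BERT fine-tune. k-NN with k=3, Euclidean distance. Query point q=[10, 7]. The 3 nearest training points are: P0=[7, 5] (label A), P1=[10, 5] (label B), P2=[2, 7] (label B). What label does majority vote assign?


d(q,P0) = 3.6056  (label A)
d(q,P1) = 2.0  (label B)
d(q,P2) = 8.0  (label B)
Votes: A=1, B=2
Majority → B

B


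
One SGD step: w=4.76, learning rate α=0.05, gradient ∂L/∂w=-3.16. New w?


w_new = w - α·∇
= 4.76 - 0.05·-3.16
= 4.76 + 0.158
= 4.918

4.918


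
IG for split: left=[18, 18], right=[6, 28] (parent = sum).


Parent = [24, 46], H_parent = 0.9275
H_left = 1 (n=36), H_right = 0.6723 (n=34)
H_children = (36/70)·1 + (34/70)·0.6723 = 0.8408
IG = 0.9275 - 0.8408 = 0.0867

0.0867


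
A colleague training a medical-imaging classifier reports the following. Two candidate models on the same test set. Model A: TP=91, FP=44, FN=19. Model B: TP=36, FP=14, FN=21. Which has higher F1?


Model A: P=91/135=0.6741, R=91/110=0.8273, F1=2PR/(P+R)=2TP/(2TP+FP+FN)=182/245=0.7429
Model B: P=36/50=0.72, R=36/57=0.6316, F1=2PR/(P+R)=2TP/(2TP+FP+FN)=72/107=0.6729
0.7429 > 0.6729 → Model A

Model A


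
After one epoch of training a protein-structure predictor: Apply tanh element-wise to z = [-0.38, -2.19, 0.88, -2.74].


tanh(-0.38) = -0.3627
tanh(-2.19) = -0.9753
tanh(0.88) = 0.7064
tanh(-2.74) = -0.9917
result = [-0.3627, -0.9753, 0.7064, -0.9917]

[-0.3627, -0.9753, 0.7064, -0.9917]


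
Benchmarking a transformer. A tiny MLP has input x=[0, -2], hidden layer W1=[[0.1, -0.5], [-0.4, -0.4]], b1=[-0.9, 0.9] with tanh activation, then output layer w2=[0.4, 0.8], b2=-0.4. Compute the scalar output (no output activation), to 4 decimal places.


z1[0] = (0.1)·(0) + (-0.5)·(-2) - 0.9 = 0.1
z1[1] = (-0.4)·(0) + (-0.4)·(-2) + 0.9 = 1.7
h = tanh(z1) = [0.0997, 0.9354]
output = (0.4)·(0.0997) + (0.8)·(0.9354) - 0.4 = 0.3882

0.3882


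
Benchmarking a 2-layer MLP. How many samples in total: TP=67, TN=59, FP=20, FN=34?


Total = TP + TN + FP + FN
= 67 + 59 + 20 + 34
= 180
(Predicted positive: 87, predicted negative: 93)

180


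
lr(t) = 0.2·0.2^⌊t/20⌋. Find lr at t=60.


n_drops = ⌊60/20⌋ = 3
lr = 0.2·0.2^3 = 0.2·0.008 = 0.0016

0.0016


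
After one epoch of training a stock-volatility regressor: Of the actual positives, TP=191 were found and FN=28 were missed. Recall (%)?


Recall = TP/(TP+FN)
= 191/(191+28)
= 191/219 = 87.21%

87.21%


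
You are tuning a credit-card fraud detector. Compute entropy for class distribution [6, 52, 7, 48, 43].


Probabilities: [6/156, 52/156, 7/156, 48/156, 43/156] ≈ [0.0385, 0.3333, 0.0449, 0.3077, 0.2756]
H = -((6/156)·log₂(6/156) + (52/156)·log₂(52/156) + (7/156)·log₂(7/156) + (48/156)·log₂(48/156) + (43/156)·log₂(43/156))
  = 1.9457 bits

1.9457 bits


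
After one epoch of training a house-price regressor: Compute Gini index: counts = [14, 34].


Probabilities: [14/48, 34/48] ≈ [0.2917, 0.7083]
Σpᵢ² = (196 + 1156)/48² = 1352/2304
Gini = 1 - Σpᵢ² = 1 - 1352/2304 = 0.4132

0.4132


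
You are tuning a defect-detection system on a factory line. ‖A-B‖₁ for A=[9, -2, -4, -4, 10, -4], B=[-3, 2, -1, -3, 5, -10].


d = |9+ 3| + |-2-2| + |-4+ 1| + |-4+ 3| + |10-5| + |-4+ 10|
  = 12 + 4 + 3 + 1 + 5 + 6
  = 31

31


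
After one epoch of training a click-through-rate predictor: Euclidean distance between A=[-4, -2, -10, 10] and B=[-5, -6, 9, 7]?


d = √((-4+ 5)² + (-2+ 6)² + (-10-9)² + (10-7)²)
  = √(1 + 16 + 361 + 9)
  = √387 = 19.6723

19.6723


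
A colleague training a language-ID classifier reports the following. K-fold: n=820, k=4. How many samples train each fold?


Fold size = 820/4 = 205
Training per fold = 820 - 205 = 615

615


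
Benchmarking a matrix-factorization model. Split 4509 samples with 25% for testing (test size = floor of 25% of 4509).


Test = ⌊4509·25/100⌋ = 1127
Train = 4509 - 1127 = 3382

Train: 3382, Test: 1127


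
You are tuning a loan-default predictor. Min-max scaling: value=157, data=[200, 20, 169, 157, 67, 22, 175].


min=20, max=200
(157-20)/(200-20) = 137/180 = 0.7611

0.7611


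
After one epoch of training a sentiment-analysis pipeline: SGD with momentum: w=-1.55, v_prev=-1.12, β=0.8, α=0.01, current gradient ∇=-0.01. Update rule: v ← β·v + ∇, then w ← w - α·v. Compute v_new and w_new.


v_new = 0.8·-1.12 - 0.01 = -0.896 - 0.01 = -0.906
w_new = -1.55 - 0.01·-0.906 = -1.55 + 0.00906 = -1.54094

v_new=-0.906, w_new=-1.54094


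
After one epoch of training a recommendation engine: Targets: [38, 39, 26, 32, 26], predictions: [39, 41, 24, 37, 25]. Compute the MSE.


Squared errors: (38-39)²=1, (39-41)²=4, (26-24)²=4, (32-37)²=25, (26-25)²=1
Sum = 35
MSE = 35/5 = 7

7


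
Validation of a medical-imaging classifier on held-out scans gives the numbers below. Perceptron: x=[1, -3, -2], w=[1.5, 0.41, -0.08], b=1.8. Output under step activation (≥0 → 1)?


z = (1)·(1.5) + (-3)·(0.41) + (-2)·(-0.08) + 1.8
  = 2.23
step(z) = 1 (z≥0)

1


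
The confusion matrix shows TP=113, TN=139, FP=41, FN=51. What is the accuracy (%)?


Accuracy = (TP+TN)/(TP+TN+FP+FN)
= (113+139)/(344)
= 252/344 = 73.26%

73.26%


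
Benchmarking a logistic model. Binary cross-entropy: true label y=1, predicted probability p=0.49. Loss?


BCE = -[y·ln(p) + (1-y)·ln(1-p)]
= -1·ln(0.49) - 0
= -ln(0.49) = 0.7133

0.7133


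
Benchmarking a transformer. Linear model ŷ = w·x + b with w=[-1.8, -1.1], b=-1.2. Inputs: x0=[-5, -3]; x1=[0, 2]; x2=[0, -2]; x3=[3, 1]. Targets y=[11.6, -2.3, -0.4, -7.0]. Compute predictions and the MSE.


ŷ0 = (-1.8)·(-5) + (-1.1)·(-3) - 1.2 = 11.1
ŷ1 = (-1.8)·(0) + (-1.1)·(2) - 1.2 = -3.4
ŷ2 = (-1.8)·(0) + (-1.1)·(-2) - 1.2 = 1.0
ŷ3 = (-1.8)·(3) + (-1.1)·(1) - 1.2 = -7.7
errors² = [0.25, 1.21, 1.96, 0.49]
MSE = 3.9100/4 = 0.9775

0.9775


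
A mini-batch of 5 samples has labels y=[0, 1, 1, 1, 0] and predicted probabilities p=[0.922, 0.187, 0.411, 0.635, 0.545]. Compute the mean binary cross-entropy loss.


L[0] = -ln(1-0.922) = -ln(0.078) = 2.551
L[1] = -ln(0.187) = 1.6766
L[2] = -ln(0.411) = 0.8892
L[3] = -ln(0.635) = 0.4541
L[4] = -ln(1-0.545) = -ln(0.455) = 0.7875
mean = (2.551 + 1.6766 + 0.8892 + 0.4541 + 0.7875)/5 = 1.2717

1.2717


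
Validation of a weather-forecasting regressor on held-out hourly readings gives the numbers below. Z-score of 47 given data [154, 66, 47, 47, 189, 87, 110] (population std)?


μ = 100, σ = 50.5399
z = (47 - 100)/50.5399 = -1.0487

-1.0487


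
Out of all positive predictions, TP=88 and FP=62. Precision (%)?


Precision = TP/(TP+FP)
= 88/(88+62)
= 88/150 = 58.67%

58.67%


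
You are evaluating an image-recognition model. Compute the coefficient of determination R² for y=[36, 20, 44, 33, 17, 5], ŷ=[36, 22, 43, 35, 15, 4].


ȳ = 25.8333
SS_res = Σ(y-ŷ)² = 14
SS_tot = Σ(y-ȳ)² = 1030.83
R² = 1 - SS_res/SS_tot = 1 - 0.0136 = 0.9864

0.9864


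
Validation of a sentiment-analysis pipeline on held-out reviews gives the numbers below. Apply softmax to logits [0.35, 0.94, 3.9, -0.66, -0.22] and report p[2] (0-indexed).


Exponentials: e^0.35=1.4191, e^0.94=2.56, e^3.9=49.4024, e^-0.66=0.5169, e^-0.22=0.8025
Sum = 54.7009
Softmax = [0.0259, 0.0468, 0.9031, 0.0094, 0.0147]
p[2] = 49.4024/54.7009 = 0.9031

0.9031


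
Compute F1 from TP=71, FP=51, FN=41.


Precision = 71/122 = 0.582
Recall = 71/112 = 0.6339
F1 = 2·P·R/(P+R) = 2·TP/(2·TP+FP+FN) = 142/(142+51+41) = 142/234 = 0.6068

0.6068


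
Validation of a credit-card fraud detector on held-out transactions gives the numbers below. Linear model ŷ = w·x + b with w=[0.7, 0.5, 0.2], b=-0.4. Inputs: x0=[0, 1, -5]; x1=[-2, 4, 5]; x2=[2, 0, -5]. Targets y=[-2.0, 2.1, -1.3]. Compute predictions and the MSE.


ŷ0 = (0.7)·(0) + (0.5)·(1) + (0.2)·(-5) - 0.4 = -0.9
ŷ1 = (0.7)·(-2) + (0.5)·(4) + (0.2)·(5) - 0.4 = 1.2
ŷ2 = (0.7)·(2) + (0.5)·(0) + (0.2)·(-5) - 0.4 = -0.0
errors² = [1.21, 0.81, 1.69]
MSE = 3.7100/3 = 1.2367

1.2367


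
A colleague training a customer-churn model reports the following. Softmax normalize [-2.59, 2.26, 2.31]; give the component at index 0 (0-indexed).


Exponentials: e^-2.59=0.075, e^2.26=9.5831, e^2.31=10.0744
Sum = 19.7325
Softmax = [0.0038, 0.4856, 0.5105]
p[0] = 0.075/19.7325 = 0.0038

0.0038


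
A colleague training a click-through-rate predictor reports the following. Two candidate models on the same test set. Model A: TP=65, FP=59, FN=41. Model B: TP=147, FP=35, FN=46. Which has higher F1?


Model A: P=65/124=0.5242, R=65/106=0.6132, F1=2PR/(P+R)=2TP/(2TP+FP+FN)=130/230=0.5652
Model B: P=147/182=0.8077, R=147/193=0.7617, F1=2PR/(P+R)=2TP/(2TP+FP+FN)=294/375=0.784
0.5652 < 0.784 → Model B

Model B


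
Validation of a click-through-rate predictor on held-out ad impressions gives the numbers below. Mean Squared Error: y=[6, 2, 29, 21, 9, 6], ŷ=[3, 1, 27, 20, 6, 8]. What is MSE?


Squared errors: (6-3)²=9, (2-1)²=1, (29-27)²=4, (21-20)²=1, (9-6)²=9, (6-8)²=4
Sum = 28
MSE = 28/6 = 14/3

14/3


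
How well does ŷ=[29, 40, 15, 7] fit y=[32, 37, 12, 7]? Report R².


ȳ = 22
SS_res = Σ(y-ŷ)² = 27
SS_tot = Σ(y-ȳ)² = 650
R² = 1 - SS_res/SS_tot = 1 - 0.0415 = 0.9585

0.9585


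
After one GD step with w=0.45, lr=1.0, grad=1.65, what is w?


w_new = w - α·∇
= 0.45 - 1.0·1.65
= 0.45 - 1.65
= -1.2

-1.2


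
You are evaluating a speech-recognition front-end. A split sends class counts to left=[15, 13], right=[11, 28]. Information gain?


Parent = [26, 41], H_parent = 0.9635
H_left = 0.9963 (n=28), H_right = 0.8582 (n=39)
H_children = (28/67)·0.9963 + (39/67)·0.8582 = 0.9159
IG = 0.9635 - 0.9159 = 0.0476

0.0476


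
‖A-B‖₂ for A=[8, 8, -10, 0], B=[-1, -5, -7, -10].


d = √((8+ 1)² + (8+ 5)² + (-10+ 7)² + (0+ 10)²)
  = √(81 + 169 + 9 + 100)
  = √359 = 18.9473

18.9473


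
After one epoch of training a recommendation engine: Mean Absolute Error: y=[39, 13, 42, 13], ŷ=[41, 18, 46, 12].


Absolute errors: |39-41|=2, |13-18|=5, |42-46|=4, |13-12|=1
Sum = 12
MAE = 12/4 = 3

3


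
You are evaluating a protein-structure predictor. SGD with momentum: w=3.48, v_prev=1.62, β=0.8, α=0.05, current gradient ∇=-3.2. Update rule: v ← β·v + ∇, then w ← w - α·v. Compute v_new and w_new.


v_new = 0.8·1.62 - 3.2 = 1.296 - 3.2 = -1.904
w_new = 3.48 - 0.05·-1.904 = 3.48 + 0.0952 = 3.5752

v_new=-1.904, w_new=3.5752


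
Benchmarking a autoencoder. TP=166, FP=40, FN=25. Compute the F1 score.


Precision = 166/206 = 0.8058
Recall = 166/191 = 0.8691
F1 = 2·P·R/(P+R) = 2·TP/(2·TP+FP+FN) = 332/(332+40+25) = 332/397 = 0.8363

0.8363


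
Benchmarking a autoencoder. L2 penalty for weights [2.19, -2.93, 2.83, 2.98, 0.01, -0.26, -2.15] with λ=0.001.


‖w‖₂² = (2.19)² + (-2.93)² + (2.83)² + (2.98)² + (0.01)² + (-0.26)² + (-2.15)²
     = 4.7961 + 8.5849 + 8.0089 + 8.8804 + 0.0001 + 0.0676 + 4.6225
     = 34.9605
λ·‖w‖₂² = 0.001·34.9605 = 0.034961

0.034961


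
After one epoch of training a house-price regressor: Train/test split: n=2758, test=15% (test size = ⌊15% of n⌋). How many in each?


Test = ⌊2758·15/100⌋ = 413
Train = 2758 - 413 = 2345

Train: 2345, Test: 413


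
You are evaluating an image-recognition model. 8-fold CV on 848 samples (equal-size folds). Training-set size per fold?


Fold size = 848/8 = 106
Training per fold = 848 - 106 = 742

742


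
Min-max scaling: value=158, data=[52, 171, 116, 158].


min=52, max=171
(158-52)/(171-52) = 106/119 = 0.8908

0.8908


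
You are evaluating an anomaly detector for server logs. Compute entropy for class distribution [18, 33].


Probabilities: [18/51, 33/51] ≈ [0.3529, 0.6471]
H = -((18/51)·log₂(18/51) + (33/51)·log₂(33/51))
  = 0.9367 bits

0.9367 bits


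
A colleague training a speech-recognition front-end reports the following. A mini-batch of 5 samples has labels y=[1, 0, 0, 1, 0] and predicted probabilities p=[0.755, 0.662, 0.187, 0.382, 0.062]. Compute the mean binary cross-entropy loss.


L[0] = -ln(0.755) = 0.281
L[1] = -ln(1-0.662) = -ln(0.338) = 1.0847
L[2] = -ln(1-0.187) = -ln(0.813) = 0.207
L[3] = -ln(0.382) = 0.9623
L[4] = -ln(1-0.062) = -ln(0.938) = 0.064
mean = (0.281 + 1.0847 + 0.207 + 0.9623 + 0.064)/5 = 0.5198

0.5198


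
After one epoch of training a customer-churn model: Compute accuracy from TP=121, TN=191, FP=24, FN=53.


Accuracy = (TP+TN)/(TP+TN+FP+FN)
= (121+191)/(389)
= 312/389 = 80.21%

80.21%


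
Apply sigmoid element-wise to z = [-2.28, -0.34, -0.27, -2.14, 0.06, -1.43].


σ(-2.28) = 1/(1+e^2.28) = 0.0928
σ(-0.34) = 1/(1+e^0.34) = 0.4158
σ(-0.27) = 1/(1+e^0.27) = 0.4329
σ(-2.14) = 1/(1+e^2.14) = 0.1053
σ(0.06) = 1/(1+e^-0.06) = 0.515
σ(-1.43) = 1/(1+e^1.43) = 0.1931
result = [0.0928, 0.4158, 0.4329, 0.1053, 0.515, 0.1931]

[0.0928, 0.4158, 0.4329, 0.1053, 0.515, 0.1931]


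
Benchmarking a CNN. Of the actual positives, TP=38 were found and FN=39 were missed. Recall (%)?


Recall = TP/(TP+FN)
= 38/(38+39)
= 38/77 = 49.35%

49.35%


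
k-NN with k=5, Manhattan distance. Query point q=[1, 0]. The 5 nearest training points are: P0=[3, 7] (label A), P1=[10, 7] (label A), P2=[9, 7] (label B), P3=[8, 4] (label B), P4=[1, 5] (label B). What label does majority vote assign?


d(q,P0) = 9  (label A)
d(q,P1) = 16  (label A)
d(q,P2) = 15  (label B)
d(q,P3) = 11  (label B)
d(q,P4) = 5  (label B)
Votes: A=2, B=3
Majority → B

B


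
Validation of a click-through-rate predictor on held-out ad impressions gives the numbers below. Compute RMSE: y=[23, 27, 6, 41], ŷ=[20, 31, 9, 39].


MSE = 38/4 = 9.5
RMSE = √(38/4) = 3.0822

3.0822


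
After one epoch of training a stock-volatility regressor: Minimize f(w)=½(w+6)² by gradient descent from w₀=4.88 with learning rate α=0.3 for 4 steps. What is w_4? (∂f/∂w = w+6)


step 1: grad = 4.88+6 = 10.88; w = 4.88 - 0.3·(10.88) = 1.616
step 2: grad = 1.616+6 = 7.616; w = 1.616 - 0.3·(7.616) = -0.6688
step 3: grad = -0.6688+6 = 5.3312; w = -0.6688 - 0.3·(5.3312) = -2.26816
step 4: grad = -2.26816+6 = 3.73184; w = -2.26816 - 0.3·(3.73184) = -3.387712

-3.387712


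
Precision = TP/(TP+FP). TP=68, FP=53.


Precision = TP/(TP+FP)
= 68/(68+53)
= 68/121 = 56.2%

56.2%


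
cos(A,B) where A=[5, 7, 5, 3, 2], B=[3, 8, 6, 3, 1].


A·B = 5·3 + 7·8 + 5·6 + 3·3 + 2·1 = 112
‖A‖ = √112 = 10.583, ‖B‖ = √119 = 10.9087
cos = 112/(√112·√119) = 112/√13328 = 0.9701

0.9701


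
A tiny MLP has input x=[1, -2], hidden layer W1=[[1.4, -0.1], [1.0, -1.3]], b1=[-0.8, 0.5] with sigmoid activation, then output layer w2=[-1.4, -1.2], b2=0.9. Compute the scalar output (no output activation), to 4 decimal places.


z1[0] = (1.4)·(1) + (-0.1)·(-2) - 0.8 = 0.8
z1[1] = (1.0)·(1) + (-1.3)·(-2) + 0.5 = 4.1
h = sigmoid(z1) = [0.69, 0.9837]
output = (-1.4)·(0.69) + (-1.2)·(0.9837) + 0.9 = -1.2464

-1.2464


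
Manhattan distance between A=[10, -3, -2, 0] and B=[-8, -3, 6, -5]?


d = |10+ 8| + |-3+ 3| + |-2-6| + |0+ 5|
  = 18 + 0 + 8 + 5
  = 31

31


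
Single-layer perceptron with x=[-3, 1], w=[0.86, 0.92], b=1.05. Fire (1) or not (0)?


z = (-3)·(0.86) + (1)·(0.92) + 1.05
  = -0.61
step(z) = 0 (z<0)

0


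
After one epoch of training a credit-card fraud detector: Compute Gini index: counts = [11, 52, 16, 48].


Probabilities: [11/127, 52/127, 16/127, 48/127] ≈ [0.0866, 0.4094, 0.126, 0.378]
Σpᵢ² = (121 + 2704 + 256 + 2304)/127² = 5385/16129
Gini = 1 - Σpᵢ² = 1 - 5385/16129 = 0.6661

0.6661


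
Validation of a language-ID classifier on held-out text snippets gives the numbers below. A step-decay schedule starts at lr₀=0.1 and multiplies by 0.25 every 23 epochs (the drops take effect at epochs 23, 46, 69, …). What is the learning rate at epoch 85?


n_drops = ⌊85/23⌋ = 3
lr = 0.1·0.25^3 = 0.1·0.015625 = 0.0015625

0.0015625


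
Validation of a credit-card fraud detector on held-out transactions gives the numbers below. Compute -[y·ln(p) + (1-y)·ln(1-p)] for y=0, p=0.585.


BCE = -[y·ln(p) + (1-y)·ln(1-p)]
= -0 - 1·ln(1-0.585)
= -ln(0.415) = 0.8795

0.8795


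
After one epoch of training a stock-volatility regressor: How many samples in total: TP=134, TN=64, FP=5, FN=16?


Total = TP + TN + FP + FN
= 134 + 64 + 5 + 16
= 219
(Predicted positive: 139, predicted negative: 80)

219


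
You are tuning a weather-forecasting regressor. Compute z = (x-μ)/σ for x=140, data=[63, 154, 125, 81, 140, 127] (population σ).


μ = 115, σ = 32.2749
z = (140 - 115)/32.2749 = 0.7746

0.7746


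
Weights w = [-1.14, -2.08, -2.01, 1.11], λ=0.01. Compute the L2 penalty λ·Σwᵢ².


‖w‖₂² = (-1.14)² + (-2.08)² + (-2.01)² + (1.11)²
     = 1.2996 + 4.3264 + 4.0401 + 1.2321
     = 10.8982
λ·‖w‖₂² = 0.01·10.8982 = 0.108982

0.108982


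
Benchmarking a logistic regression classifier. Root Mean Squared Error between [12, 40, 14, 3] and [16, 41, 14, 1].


MSE = 21/4 = 5.25
RMSE = √(21/4) = 2.2913

2.2913


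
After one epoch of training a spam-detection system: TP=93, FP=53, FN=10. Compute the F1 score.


Precision = 93/146 = 0.637
Recall = 93/103 = 0.9029
F1 = 2·P·R/(P+R) = 2·TP/(2·TP+FP+FN) = 186/(186+53+10) = 186/249 = 0.747

0.747


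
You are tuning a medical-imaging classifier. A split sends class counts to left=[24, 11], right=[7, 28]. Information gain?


Parent = [31, 39], H_parent = 0.9906
H_left = 0.8981 (n=35), H_right = 0.7219 (n=35)
H_children = (35/70)·0.8981 + (35/70)·0.7219 = 0.81
IG = 0.9906 - 0.81 = 0.1806

0.1806


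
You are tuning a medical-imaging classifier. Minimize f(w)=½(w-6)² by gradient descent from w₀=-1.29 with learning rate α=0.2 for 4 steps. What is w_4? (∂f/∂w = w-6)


step 1: grad = -1.29-6 = -7.29; w = -1.29 - 0.2·(-7.29) = 0.168
step 2: grad = 0.168-6 = -5.832; w = 0.168 - 0.2·(-5.832) = 1.3344
step 3: grad = 1.3344-6 = -4.6656; w = 1.3344 - 0.2·(-4.6656) = 2.26752
step 4: grad = 2.26752-6 = -3.73248; w = 2.26752 - 0.2·(-3.73248) = 3.014016

3.014016


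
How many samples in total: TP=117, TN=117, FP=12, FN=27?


Total = TP + TN + FP + FN
= 117 + 117 + 12 + 27
= 273
(Predicted positive: 129, predicted negative: 144)

273


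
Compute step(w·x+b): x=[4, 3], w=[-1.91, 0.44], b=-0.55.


z = (4)·(-1.91) + (3)·(0.44) - 0.55
  = -6.87
step(z) = 0 (z<0)

0


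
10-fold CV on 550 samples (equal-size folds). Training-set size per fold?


Fold size = 550/10 = 55
Training per fold = 550 - 55 = 495

495


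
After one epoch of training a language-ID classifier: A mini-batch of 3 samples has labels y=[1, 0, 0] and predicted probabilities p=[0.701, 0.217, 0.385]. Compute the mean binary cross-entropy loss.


L[0] = -ln(0.701) = 0.3552
L[1] = -ln(1-0.217) = -ln(0.783) = 0.2446
L[2] = -ln(1-0.385) = -ln(0.615) = 0.4861
mean = (0.3552 + 0.2446 + 0.4861)/3 = 0.362

0.362


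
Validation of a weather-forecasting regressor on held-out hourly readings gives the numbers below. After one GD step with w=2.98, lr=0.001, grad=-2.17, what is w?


w_new = w - α·∇
= 2.98 - 0.001·-2.17
= 2.98 + 0.00217
= 2.98217

2.98217


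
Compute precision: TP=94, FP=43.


Precision = TP/(TP+FP)
= 94/(94+43)
= 94/137 = 68.61%

68.61%


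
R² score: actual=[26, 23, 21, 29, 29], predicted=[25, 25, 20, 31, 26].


ȳ = 25.6
SS_res = Σ(y-ŷ)² = 19
SS_tot = Σ(y-ȳ)² = 51.2
R² = 1 - SS_res/SS_tot = 1 - 0.3711 = 0.6289

0.6289


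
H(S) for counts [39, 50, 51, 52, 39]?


Probabilities: [39/231, 50/231, 51/231, 52/231, 39/231] ≈ [0.1688, 0.2165, 0.2208, 0.2251, 0.1688]
H = -((39/231)·log₂(39/231) + (50/231)·log₂(50/231) + (51/231)·log₂(51/231) + (52/231)·log₂(52/231) + (39/231)·log₂(39/231))
  = 2.3099 bits

2.3099 bits


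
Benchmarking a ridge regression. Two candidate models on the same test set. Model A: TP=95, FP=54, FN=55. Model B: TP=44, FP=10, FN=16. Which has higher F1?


Model A: P=95/149=0.6376, R=95/150=0.6333, F1=2PR/(P+R)=2TP/(2TP+FP+FN)=190/299=0.6355
Model B: P=44/54=0.8148, R=44/60=0.7333, F1=2PR/(P+R)=2TP/(2TP+FP+FN)=88/114=0.7719
0.6355 < 0.7719 → Model B

Model B


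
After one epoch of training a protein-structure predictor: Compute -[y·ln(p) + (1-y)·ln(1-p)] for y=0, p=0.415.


BCE = -[y·ln(p) + (1-y)·ln(1-p)]
= -0 - 1·ln(1-0.415)
= -ln(0.585) = 0.5361

0.5361


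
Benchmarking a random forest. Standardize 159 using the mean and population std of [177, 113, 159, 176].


μ = 156.25, σ = 25.9747
z = (159 - 156.25)/25.9747 = 0.1059

0.1059


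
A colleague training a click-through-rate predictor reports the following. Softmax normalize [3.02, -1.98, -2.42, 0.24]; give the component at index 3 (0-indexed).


Exponentials: e^3.02=20.4913, e^-1.98=0.1381, e^-2.42=0.0889, e^0.24=1.2712
Sum = 21.9895
Softmax = [0.9319, 0.0063, 0.004, 0.0578]
p[3] = 1.2712/21.9895 = 0.0578

0.0578


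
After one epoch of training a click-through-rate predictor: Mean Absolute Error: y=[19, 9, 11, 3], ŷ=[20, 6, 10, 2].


Absolute errors: |19-20|=1, |9-6|=3, |11-10|=1, |3-2|=1
Sum = 6
MAE = 6/4 = 3/2

3/2


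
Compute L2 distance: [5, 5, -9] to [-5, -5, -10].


d = √((5+ 5)² + (5+ 5)² + (-9+ 10)²)
  = √(100 + 100 + 1)
  = √201 = 14.1774

14.1774


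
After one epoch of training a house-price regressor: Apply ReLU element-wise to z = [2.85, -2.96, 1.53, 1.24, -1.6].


ReLU(2.85) = max(0, 2.85) = 2.85
ReLU(-2.96) = max(0, -2.96) = 0.0
ReLU(1.53) = max(0, 1.53) = 1.53
ReLU(1.24) = max(0, 1.24) = 1.24
ReLU(-1.6) = max(0, -1.6) = 0.0
result = [2.85, 0.0, 1.53, 1.24, 0.0]

[2.85, 0.0, 1.53, 1.24, 0.0]


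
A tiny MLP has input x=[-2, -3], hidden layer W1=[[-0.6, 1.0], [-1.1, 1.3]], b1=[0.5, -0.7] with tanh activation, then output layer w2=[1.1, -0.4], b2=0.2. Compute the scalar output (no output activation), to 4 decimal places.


z1[0] = (-0.6)·(-2) + (1.0)·(-3) + 0.5 = -1.3
z1[1] = (-1.1)·(-2) + (1.3)·(-3) - 0.7 = -2.4
h = tanh(z1) = [-0.8617, -0.9837]
output = (1.1)·(-0.8617) + (-0.4)·(-0.9837) + 0.2 = -0.3544

-0.3544


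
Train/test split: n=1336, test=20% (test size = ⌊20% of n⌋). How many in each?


Test = ⌊1336·20/100⌋ = 267
Train = 1336 - 267 = 1069

Train: 1069, Test: 267


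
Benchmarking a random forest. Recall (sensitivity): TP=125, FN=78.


Recall = TP/(TP+FN)
= 125/(125+78)
= 125/203 = 61.58%

61.58%


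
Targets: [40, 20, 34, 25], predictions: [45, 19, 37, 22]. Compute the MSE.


Squared errors: (40-45)²=25, (20-19)²=1, (34-37)²=9, (25-22)²=9
Sum = 44
MSE = 44/4 = 11

11


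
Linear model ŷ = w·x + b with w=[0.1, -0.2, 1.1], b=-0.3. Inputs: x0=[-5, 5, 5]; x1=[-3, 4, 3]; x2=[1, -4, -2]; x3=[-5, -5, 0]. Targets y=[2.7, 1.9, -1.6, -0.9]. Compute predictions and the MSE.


ŷ0 = (0.1)·(-5) + (-0.2)·(5) + (1.1)·(5) - 0.3 = 3.7
ŷ1 = (0.1)·(-3) + (-0.2)·(4) + (1.1)·(3) - 0.3 = 1.9
ŷ2 = (0.1)·(1) + (-0.2)·(-4) + (1.1)·(-2) - 0.3 = -1.6
ŷ3 = (0.1)·(-5) + (-0.2)·(-5) + (1.1)·(0) - 0.3 = 0.2
errors² = [1.0, 0.0, 0.0, 1.21]
MSE = 2.2100/4 = 0.5525

0.5525


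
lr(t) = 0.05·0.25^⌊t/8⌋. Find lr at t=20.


n_drops = ⌊20/8⌋ = 2
lr = 0.05·0.25^2 = 0.05·0.0625 = 0.003125

0.003125


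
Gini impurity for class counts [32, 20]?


Probabilities: [32/52, 20/52] ≈ [0.6154, 0.3846]
Σpᵢ² = (1024 + 400)/52² = 1424/2704
Gini = 1 - Σpᵢ² = 1 - 1424/2704 = 0.4734

0.4734


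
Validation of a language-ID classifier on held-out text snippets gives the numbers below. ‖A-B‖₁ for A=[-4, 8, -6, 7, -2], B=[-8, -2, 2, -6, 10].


d = |-4+ 8| + |8+ 2| + |-6-2| + |7+ 6| + |-2-10|
  = 4 + 10 + 8 + 13 + 12
  = 47

47


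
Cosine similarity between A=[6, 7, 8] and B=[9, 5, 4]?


A·B = 6·9 + 7·5 + 8·4 = 121
‖A‖ = √149 = 12.2066, ‖B‖ = √122 = 11.0454
cos = 121/(√149·√122) = 121/√18178 = 0.8975

0.8975


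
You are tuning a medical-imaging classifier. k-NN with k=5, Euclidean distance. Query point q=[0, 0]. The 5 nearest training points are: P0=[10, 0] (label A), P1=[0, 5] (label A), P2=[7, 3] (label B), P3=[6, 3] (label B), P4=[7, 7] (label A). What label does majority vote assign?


d(q,P0) = 10.0  (label A)
d(q,P1) = 5.0  (label A)
d(q,P2) = 7.6158  (label B)
d(q,P3) = 6.7082  (label B)
d(q,P4) = 9.8995  (label A)
Votes: A=3, B=2
Majority → A

A


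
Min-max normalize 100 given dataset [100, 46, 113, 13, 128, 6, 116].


min=6, max=128
(100-6)/(128-6) = 94/122 = 0.7705

0.7705


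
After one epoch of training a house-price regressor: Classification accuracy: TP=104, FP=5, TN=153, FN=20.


Accuracy = (TP+TN)/(TP+TN+FP+FN)
= (104+153)/(282)
= 257/282 = 91.13%

91.13%


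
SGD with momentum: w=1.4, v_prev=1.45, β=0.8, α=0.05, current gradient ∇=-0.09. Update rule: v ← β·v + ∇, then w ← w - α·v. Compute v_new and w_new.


v_new = 0.8·1.45 - 0.09 = 1.16 - 0.09 = 1.07
w_new = 1.4 - 0.05·1.07 = 1.4 - 0.0535 = 1.3465

v_new=1.07, w_new=1.3465


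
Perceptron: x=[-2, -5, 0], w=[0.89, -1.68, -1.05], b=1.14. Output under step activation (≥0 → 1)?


z = (-2)·(0.89) + (-5)·(-1.68) + (0)·(-1.05) + 1.14
  = 7.76
step(z) = 1 (z≥0)

1


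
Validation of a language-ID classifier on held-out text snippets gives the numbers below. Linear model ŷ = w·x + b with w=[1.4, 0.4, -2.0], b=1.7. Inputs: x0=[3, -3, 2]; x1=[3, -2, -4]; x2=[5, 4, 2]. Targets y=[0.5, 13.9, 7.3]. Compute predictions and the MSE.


ŷ0 = (1.4)·(3) + (0.4)·(-3) + (-2.0)·(2) + 1.7 = 0.7
ŷ1 = (1.4)·(3) + (0.4)·(-2) + (-2.0)·(-4) + 1.7 = 13.1
ŷ2 = (1.4)·(5) + (0.4)·(4) + (-2.0)·(2) + 1.7 = 6.3
errors² = [0.04, 0.64, 1.0]
MSE = 1.6800/3 = 0.56

0.56


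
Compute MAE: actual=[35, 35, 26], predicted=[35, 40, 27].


Absolute errors: |35-35|=0, |35-40|=5, |26-27|=1
Sum = 6
MAE = 6/3 = 2

2


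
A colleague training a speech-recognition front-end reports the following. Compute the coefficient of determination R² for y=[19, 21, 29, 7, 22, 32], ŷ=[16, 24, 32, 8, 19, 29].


ȳ = 21.6667
SS_res = Σ(y-ŷ)² = 46
SS_tot = Σ(y-ȳ)² = 383.33
R² = 1 - SS_res/SS_tot = 1 - 0.12 = 0.88

0.88


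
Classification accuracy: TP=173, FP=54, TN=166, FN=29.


Accuracy = (TP+TN)/(TP+TN+FP+FN)
= (173+166)/(422)
= 339/422 = 80.33%

80.33%


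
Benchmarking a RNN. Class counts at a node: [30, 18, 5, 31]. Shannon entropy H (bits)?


Probabilities: [30/84, 18/84, 5/84, 31/84] ≈ [0.3571, 0.2143, 0.0595, 0.369]
H = -((30/84)·log₂(30/84) + (18/84)·log₂(18/84) + (5/84)·log₂(5/84) + (31/84)·log₂(31/84))
  = 1.7798 bits

1.7798 bits


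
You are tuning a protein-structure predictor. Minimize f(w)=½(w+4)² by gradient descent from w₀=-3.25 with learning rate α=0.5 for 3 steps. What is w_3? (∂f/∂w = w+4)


step 1: grad = -3.25+4 = 0.75; w = -3.25 - 0.5·(0.75) = -3.625
step 2: grad = -3.625+4 = 0.375; w = -3.625 - 0.5·(0.375) = -3.8125
step 3: grad = -3.8125+4 = 0.1875; w = -3.8125 - 0.5·(0.1875) = -3.90625

-3.90625


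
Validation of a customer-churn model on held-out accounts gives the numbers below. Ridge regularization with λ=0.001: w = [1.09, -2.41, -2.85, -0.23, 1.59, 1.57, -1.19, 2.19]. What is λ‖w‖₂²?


‖w‖₂² = (1.09)² + (-2.41)² + (-2.85)² + (-0.23)² + (1.59)² + (1.57)² + (-1.19)² + (2.19)²
     = 1.1881 + 5.8081 + 8.1225 + 0.0529 + 2.5281 + 2.4649 + 1.4161 + 4.7961
     = 26.3768
λ·‖w‖₂² = 0.001·26.3768 = 0.026377

0.026377


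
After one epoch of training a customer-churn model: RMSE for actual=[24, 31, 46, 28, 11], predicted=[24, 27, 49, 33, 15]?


MSE = 66/5 = 13.2
RMSE = √(66/5) = 3.6332

3.6332


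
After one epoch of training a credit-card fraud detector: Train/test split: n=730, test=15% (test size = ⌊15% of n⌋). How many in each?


Test = ⌊730·15/100⌋ = 109
Train = 730 - 109 = 621

Train: 621, Test: 109


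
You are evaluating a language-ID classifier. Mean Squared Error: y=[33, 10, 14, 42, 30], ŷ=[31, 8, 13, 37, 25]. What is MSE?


Squared errors: (33-31)²=4, (10-8)²=4, (14-13)²=1, (42-37)²=25, (30-25)²=25
Sum = 59
MSE = 59/5 = 59/5

59/5


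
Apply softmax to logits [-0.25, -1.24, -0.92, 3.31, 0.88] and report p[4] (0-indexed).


Exponentials: e^-0.25=0.7788, e^-1.24=0.2894, e^-0.92=0.3985, e^3.31=27.3851, e^0.88=2.4109
Sum = 31.2627
Softmax = [0.0249, 0.0093, 0.0127, 0.876, 0.0771]
p[4] = 2.4109/31.2627 = 0.0771

0.0771


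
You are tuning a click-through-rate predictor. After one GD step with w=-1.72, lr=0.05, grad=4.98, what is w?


w_new = w - α·∇
= -1.72 - 0.05·4.98
= -1.72 - 0.249
= -1.969

-1.969


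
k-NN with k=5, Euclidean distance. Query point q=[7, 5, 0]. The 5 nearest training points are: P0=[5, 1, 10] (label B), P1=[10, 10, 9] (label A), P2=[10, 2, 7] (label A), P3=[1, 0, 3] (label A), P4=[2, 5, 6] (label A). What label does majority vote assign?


d(q,P0) = 10.9545  (label B)
d(q,P1) = 10.7238  (label A)
d(q,P2) = 8.1854  (label A)
d(q,P3) = 8.3666  (label A)
d(q,P4) = 7.8102  (label A)
Votes: A=4, B=1
Majority → A

A


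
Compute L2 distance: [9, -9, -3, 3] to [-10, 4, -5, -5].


d = √((9+ 10)² + (-9-4)² + (-3+ 5)² + (3+ 5)²)
  = √(361 + 169 + 4 + 64)
  = √598 = 24.454

24.454


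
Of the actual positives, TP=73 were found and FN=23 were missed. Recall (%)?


Recall = TP/(TP+FN)
= 73/(73+23)
= 73/96 = 76.04%

76.04%


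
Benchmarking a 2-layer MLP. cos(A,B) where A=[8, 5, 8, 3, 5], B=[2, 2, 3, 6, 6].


A·B = 8·2 + 5·2 + 8·3 + 3·6 + 5·6 = 98
‖A‖ = √187 = 13.6748, ‖B‖ = √89 = 9.434
cos = 98/(√187·√89) = 98/√16643 = 0.7596

0.7596


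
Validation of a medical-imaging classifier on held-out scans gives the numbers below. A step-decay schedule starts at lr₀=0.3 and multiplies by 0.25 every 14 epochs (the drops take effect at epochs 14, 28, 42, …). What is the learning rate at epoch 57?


n_drops = ⌊57/14⌋ = 4
lr = 0.3·0.25^4 = 0.3·0.00390625 = 0.001171875

0.001171875


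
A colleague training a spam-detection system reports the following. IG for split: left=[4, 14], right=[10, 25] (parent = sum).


Parent = [14, 39], H_parent = 0.8329
H_left = 0.7642 (n=18), H_right = 0.8631 (n=35)
H_children = (18/53)·0.7642 + (35/53)·0.8631 = 0.8295
IG = 0.8329 - 0.8295 = 0.0034

0.0034


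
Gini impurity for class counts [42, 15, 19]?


Probabilities: [42/76, 15/76, 19/76] ≈ [0.5526, 0.1974, 0.25]
Σpᵢ² = (1764 + 225 + 361)/76² = 2350/5776
Gini = 1 - Σpᵢ² = 1 - 2350/5776 = 0.5931

0.5931


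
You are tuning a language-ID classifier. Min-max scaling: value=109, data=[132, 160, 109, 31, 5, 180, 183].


min=5, max=183
(109-5)/(183-5) = 104/178 = 0.5843

0.5843


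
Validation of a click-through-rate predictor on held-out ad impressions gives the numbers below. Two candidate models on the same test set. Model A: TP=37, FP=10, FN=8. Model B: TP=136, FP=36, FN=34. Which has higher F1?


Model A: P=37/47=0.7872, R=37/45=0.8222, F1=2PR/(P+R)=2TP/(2TP+FP+FN)=74/92=0.8043
Model B: P=136/172=0.7907, R=136/170=0.8, F1=2PR/(P+R)=2TP/(2TP+FP+FN)=272/342=0.7953
0.8043 > 0.7953 → Model A

Model A


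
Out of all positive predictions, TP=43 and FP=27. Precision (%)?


Precision = TP/(TP+FP)
= 43/(43+27)
= 43/70 = 61.43%

61.43%


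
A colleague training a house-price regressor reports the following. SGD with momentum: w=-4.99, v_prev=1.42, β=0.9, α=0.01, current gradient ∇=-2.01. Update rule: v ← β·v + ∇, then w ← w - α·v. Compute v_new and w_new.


v_new = 0.9·1.42 - 2.01 = 1.278 - 2.01 = -0.732
w_new = -4.99 - 0.01·-0.732 = -4.99 + 0.00732 = -4.98268

v_new=-0.732, w_new=-4.98268


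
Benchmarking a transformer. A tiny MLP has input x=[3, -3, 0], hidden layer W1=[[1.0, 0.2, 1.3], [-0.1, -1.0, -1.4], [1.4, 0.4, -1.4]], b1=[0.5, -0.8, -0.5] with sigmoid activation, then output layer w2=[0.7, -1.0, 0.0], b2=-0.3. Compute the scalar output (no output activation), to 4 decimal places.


z1[0] = (1.0)·(3) + (0.2)·(-3) + (1.3)·(0) + 0.5 = 2.9
z1[1] = (-0.1)·(3) + (-1.0)·(-3) + (-1.4)·(0) - 0.8 = 1.9
z1[2] = (1.4)·(3) + (0.4)·(-3) + (-1.4)·(0) - 0.5 = 2.5
h = sigmoid(z1) = [0.9478, 0.8699, 0.9241]
output = (0.7)·(0.9478) + (-1.0)·(0.8699) + (0.0)·(0.9241) - 0.3 = -0.5064

-0.5064


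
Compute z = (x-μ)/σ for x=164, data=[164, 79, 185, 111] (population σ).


μ = 134.75, σ = 41.9903
z = (164 - 134.75)/41.9903 = 0.6966

0.6966


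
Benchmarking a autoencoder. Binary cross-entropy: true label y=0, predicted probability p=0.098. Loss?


BCE = -[y·ln(p) + (1-y)·ln(1-p)]
= -0 - 1·ln(1-0.098)
= -ln(0.902) = 0.1031

0.1031


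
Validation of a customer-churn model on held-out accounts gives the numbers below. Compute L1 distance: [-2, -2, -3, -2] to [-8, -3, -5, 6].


d = |-2+ 8| + |-2+ 3| + |-3+ 5| + |-2-6|
  = 6 + 1 + 2 + 8
  = 17

17


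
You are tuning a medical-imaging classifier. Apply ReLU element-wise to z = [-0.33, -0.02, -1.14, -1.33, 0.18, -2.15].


ReLU(-0.33) = max(0, -0.33) = 0.0
ReLU(-0.02) = max(0, -0.02) = 0.0
ReLU(-1.14) = max(0, -1.14) = 0.0
ReLU(-1.33) = max(0, -1.33) = 0.0
ReLU(0.18) = max(0, 0.18) = 0.18
ReLU(-2.15) = max(0, -2.15) = 0.0
result = [0.0, 0.0, 0.0, 0.0, 0.18, 0.0]

[0.0, 0.0, 0.0, 0.0, 0.18, 0.0]


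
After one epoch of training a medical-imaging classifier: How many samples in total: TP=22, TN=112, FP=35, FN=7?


Total = TP + TN + FP + FN
= 22 + 112 + 35 + 7
= 176
(Predicted positive: 57, predicted negative: 119)

176


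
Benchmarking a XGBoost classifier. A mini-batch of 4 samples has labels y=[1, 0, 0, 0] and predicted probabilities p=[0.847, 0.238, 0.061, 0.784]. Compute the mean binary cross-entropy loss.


L[0] = -ln(0.847) = 0.1661
L[1] = -ln(1-0.238) = -ln(0.762) = 0.2718
L[2] = -ln(1-0.061) = -ln(0.939) = 0.0629
L[3] = -ln(1-0.784) = -ln(0.216) = 1.5325
mean = (0.1661 + 0.2718 + 0.0629 + 1.5325)/4 = 0.5083

0.5083


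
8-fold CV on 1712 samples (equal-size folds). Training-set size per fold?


Fold size = 1712/8 = 214
Training per fold = 1712 - 214 = 1498

1498


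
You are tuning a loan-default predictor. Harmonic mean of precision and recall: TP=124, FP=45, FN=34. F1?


Precision = 124/169 = 0.7337
Recall = 124/158 = 0.7848
F1 = 2·P·R/(P+R) = 2·TP/(2·TP+FP+FN) = 248/(248+45+34) = 248/327 = 0.7584

0.7584


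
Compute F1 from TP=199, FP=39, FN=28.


Precision = 199/238 = 0.8361
Recall = 199/227 = 0.8767
F1 = 2·P·R/(P+R) = 2·TP/(2·TP+FP+FN) = 398/(398+39+28) = 398/465 = 0.8559

0.8559


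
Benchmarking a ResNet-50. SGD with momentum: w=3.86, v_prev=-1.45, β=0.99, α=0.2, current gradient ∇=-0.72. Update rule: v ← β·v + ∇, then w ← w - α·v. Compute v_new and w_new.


v_new = 0.99·-1.45 - 0.72 = -1.4355 - 0.72 = -2.1555
w_new = 3.86 - 0.2·-2.1555 = 3.86 + 0.4311 = 4.2911

v_new=-2.1555, w_new=4.2911


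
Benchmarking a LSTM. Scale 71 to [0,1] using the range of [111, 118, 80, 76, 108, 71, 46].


min=46, max=118
(71-46)/(118-46) = 25/72 = 0.3472

0.3472


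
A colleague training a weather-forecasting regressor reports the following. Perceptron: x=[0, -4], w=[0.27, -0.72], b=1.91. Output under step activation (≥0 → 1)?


z = (0)·(0.27) + (-4)·(-0.72) + 1.91
  = 4.79
step(z) = 1 (z≥0)

1


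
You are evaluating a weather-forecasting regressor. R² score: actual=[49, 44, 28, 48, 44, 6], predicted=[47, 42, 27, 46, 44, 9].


ȳ = 36.5
SS_res = Σ(y-ŷ)² = 22
SS_tot = Σ(y-ȳ)² = 1403.5
R² = 1 - SS_res/SS_tot = 1 - 0.0157 = 0.9843

0.9843


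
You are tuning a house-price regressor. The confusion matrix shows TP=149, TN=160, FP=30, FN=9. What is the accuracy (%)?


Accuracy = (TP+TN)/(TP+TN+FP+FN)
= (149+160)/(348)
= 309/348 = 88.79%

88.79%


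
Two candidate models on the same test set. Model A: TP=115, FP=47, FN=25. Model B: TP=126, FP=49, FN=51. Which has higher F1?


Model A: P=115/162=0.7099, R=115/140=0.8214, F1=2PR/(P+R)=2TP/(2TP+FP+FN)=230/302=0.7616
Model B: P=126/175=0.72, R=126/177=0.7119, F1=2PR/(P+R)=2TP/(2TP+FP+FN)=252/352=0.7159
0.7616 > 0.7159 → Model A

Model A


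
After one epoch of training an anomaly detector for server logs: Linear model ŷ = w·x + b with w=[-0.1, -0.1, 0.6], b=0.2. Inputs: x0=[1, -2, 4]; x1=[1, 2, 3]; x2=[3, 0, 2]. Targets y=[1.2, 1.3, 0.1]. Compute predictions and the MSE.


ŷ0 = (-0.1)·(1) + (-0.1)·(-2) + (0.6)·(4) + 0.2 = 2.7
ŷ1 = (-0.1)·(1) + (-0.1)·(2) + (0.6)·(3) + 0.2 = 1.7
ŷ2 = (-0.1)·(3) + (-0.1)·(0) + (0.6)·(2) + 0.2 = 1.1
errors² = [2.25, 0.16, 1.0]
MSE = 3.4100/3 = 1.1367

1.1367


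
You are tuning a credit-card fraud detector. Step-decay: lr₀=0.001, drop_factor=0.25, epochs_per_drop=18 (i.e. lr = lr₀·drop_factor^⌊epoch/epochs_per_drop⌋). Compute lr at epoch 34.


n_drops = ⌊34/18⌋ = 1
lr = 0.001·0.25^1 = 0.001·0.25 = 0.00025

0.00025


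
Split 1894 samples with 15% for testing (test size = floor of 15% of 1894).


Test = ⌊1894·15/100⌋ = 284
Train = 1894 - 284 = 1610

Train: 1610, Test: 284


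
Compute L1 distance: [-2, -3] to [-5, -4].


d = |-2+ 5| + |-3+ 4|
  = 3 + 1
  = 4

4


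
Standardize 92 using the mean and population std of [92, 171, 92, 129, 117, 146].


μ = 124.5, σ = 28.324
z = (92 - 124.5)/28.324 = -1.1474

-1.1474


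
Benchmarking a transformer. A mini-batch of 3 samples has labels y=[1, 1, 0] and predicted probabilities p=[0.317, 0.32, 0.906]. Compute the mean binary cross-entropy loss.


L[0] = -ln(0.317) = 1.1489
L[1] = -ln(0.32) = 1.1394
L[2] = -ln(1-0.906) = -ln(0.094) = 2.3645
mean = (1.1489 + 1.1394 + 2.3645)/3 = 1.5509

1.5509


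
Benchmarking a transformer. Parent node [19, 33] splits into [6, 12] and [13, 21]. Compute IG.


Parent = [19, 33], H_parent = 0.9471
H_left = 0.9183 (n=18), H_right = 0.9597 (n=34)
H_children = (18/52)·0.9183 + (34/52)·0.9597 = 0.9454
IG = 0.9471 - 0.9454 = 0.0017

0.0017


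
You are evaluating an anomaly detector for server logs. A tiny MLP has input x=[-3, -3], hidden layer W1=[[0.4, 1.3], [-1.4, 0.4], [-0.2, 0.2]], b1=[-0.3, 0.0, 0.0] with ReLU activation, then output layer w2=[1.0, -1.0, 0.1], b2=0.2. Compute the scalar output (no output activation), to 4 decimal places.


z1[0] = (0.4)·(-3) + (1.3)·(-3) - 0.3 = -5.4
z1[1] = (-1.4)·(-3) + (0.4)·(-3) + 0.0 = 3.0
z1[2] = (-0.2)·(-3) + (0.2)·(-3) + 0.0 = 0.0
h = ReLU(z1) = [0.0, 3.0, 0.0]
output = (1.0)·(0.0) + (-1.0)·(3.0) + (0.1)·(0.0) + 0.2 = -2.8

-2.8
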